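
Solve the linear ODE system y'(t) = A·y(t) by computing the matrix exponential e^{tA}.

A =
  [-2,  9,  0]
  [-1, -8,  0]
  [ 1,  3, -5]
e^{tA} =
  [3*t*exp(-5*t) + exp(-5*t), 9*t*exp(-5*t), 0]
  [-t*exp(-5*t), -3*t*exp(-5*t) + exp(-5*t), 0]
  [t*exp(-5*t), 3*t*exp(-5*t), exp(-5*t)]

Strategy: write A = P · J · P⁻¹ where J is a Jordan canonical form, so e^{tA} = P · e^{tJ} · P⁻¹, and e^{tJ} can be computed block-by-block.

A has Jordan form
J =
  [-5,  1,  0]
  [ 0, -5,  0]
  [ 0,  0, -5]
(up to reordering of blocks).

Per-block formulas:
  For a 2×2 Jordan block J_2(-5): exp(t · J_2(-5)) = e^(-5t)·(I + t·N), where N is the 2×2 nilpotent shift.
  For a 1×1 block at λ = -5: exp(t · [-5]) = [e^(-5t)].

After assembling e^{tJ} and conjugating by P, we get:

e^{tA} =
  [3*t*exp(-5*t) + exp(-5*t), 9*t*exp(-5*t), 0]
  [-t*exp(-5*t), -3*t*exp(-5*t) + exp(-5*t), 0]
  [t*exp(-5*t), 3*t*exp(-5*t), exp(-5*t)]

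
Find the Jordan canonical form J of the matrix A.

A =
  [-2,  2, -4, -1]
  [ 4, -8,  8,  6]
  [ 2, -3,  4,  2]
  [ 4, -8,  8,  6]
J_2(0) ⊕ J_2(0)

The characteristic polynomial is
  det(x·I − A) = x^4

Eigenvalues and multiplicities (the geometric multiplicity of λ is n − rank(A − λI), which equals the number of Jordan blocks for λ):
  λ = 0: algebraic multiplicity = 4, geometric multiplicity = 2

Determining the block sizes for each eigenvalue:
  λ = 0: with am = 4 and gm = 2, the partition is not yet determined (e.g. several partitions of 4 into 2 parts exist). Let N = A − (0)·I. Computing rank(N^1) = 2, rank(N^2) = 0; the number of blocks of size ≥ j is rank(N^{j−1}) − rank(N^j), giving [2, 2]. So we have 2 block(s) of size 2 → block sizes [2, 2]

Assembling the blocks gives a Jordan form
J =
  [0, 1, 0, 0]
  [0, 0, 0, 0]
  [0, 0, 0, 1]
  [0, 0, 0, 0]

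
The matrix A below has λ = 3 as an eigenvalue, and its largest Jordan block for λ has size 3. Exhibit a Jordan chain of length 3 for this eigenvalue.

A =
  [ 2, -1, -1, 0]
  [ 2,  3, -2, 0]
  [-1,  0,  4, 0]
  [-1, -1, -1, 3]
A Jordan chain for λ = 3 of length 3:
v_1 = (1, -2, 1, 1)ᵀ
v_2 = (-1, 0, 0, -1)ᵀ
v_3 = (0, 1, 0, 0)ᵀ

Let N = A − (3)·I. We want v_3 with N^3 v_3 = 0 but N^2 v_3 ≠ 0; then v_{j-1} := N · v_j for j = 3, …, 2.

Pick v_3 = (0, 1, 0, 0)ᵀ.
Then v_2 = N · v_3 = (-1, 0, 0, -1)ᵀ.
Then v_1 = N · v_2 = (1, -2, 1, 1)ᵀ.

Sanity check: (A − (3)·I) v_1 = (0, 0, 0, 0)ᵀ = 0. ✓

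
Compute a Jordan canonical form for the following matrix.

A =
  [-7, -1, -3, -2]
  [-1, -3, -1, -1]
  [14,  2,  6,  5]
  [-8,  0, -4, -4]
J_2(-2) ⊕ J_2(-2)

The characteristic polynomial is
  det(x·I − A) = x^4 + 8*x^3 + 24*x^2 + 32*x + 16 = (x + 2)^4

Eigenvalues and multiplicities (the geometric multiplicity of λ is n − rank(A − λI), which equals the number of Jordan blocks for λ):
  λ = -2: algebraic multiplicity = 4, geometric multiplicity = 2

Determining the block sizes for each eigenvalue:
  λ = -2: with am = 4 and gm = 2, the partition is not yet determined (e.g. several partitions of 4 into 2 parts exist). Let N = A − (-2)·I. Computing rank(N^1) = 2, rank(N^2) = 0; the number of blocks of size ≥ j is rank(N^{j−1}) − rank(N^j), giving [2, 2]. So we have 2 block(s) of size 2 → block sizes [2, 2]

Assembling the blocks gives a Jordan form
J =
  [-2,  1,  0,  0]
  [ 0, -2,  0,  0]
  [ 0,  0, -2,  1]
  [ 0,  0,  0, -2]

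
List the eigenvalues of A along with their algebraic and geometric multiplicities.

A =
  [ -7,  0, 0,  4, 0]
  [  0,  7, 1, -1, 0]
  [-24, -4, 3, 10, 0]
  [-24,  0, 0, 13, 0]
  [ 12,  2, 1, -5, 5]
λ = 1: alg = 1, geom = 1; λ = 5: alg = 4, geom = 3

Step 1 — factor the characteristic polynomial to read off the algebraic multiplicities:
  χ_A(x) = (x - 5)^4*(x - 1)

Step 2 — compute geometric multiplicities via the rank-nullity identity g(λ) = n − rank(A − λI):
  rank(A − (1)·I) = 4, so dim ker(A − (1)·I) = n − 4 = 1
  rank(A − (5)·I) = 2, so dim ker(A − (5)·I) = n − 2 = 3

Summary:
  λ = 1: algebraic multiplicity = 1, geometric multiplicity = 1
  λ = 5: algebraic multiplicity = 4, geometric multiplicity = 3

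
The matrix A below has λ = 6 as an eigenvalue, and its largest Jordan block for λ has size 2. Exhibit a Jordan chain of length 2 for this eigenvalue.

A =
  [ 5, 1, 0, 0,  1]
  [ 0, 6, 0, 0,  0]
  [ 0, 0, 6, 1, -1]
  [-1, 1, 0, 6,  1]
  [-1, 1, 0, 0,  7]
A Jordan chain for λ = 6 of length 2:
v_1 = (-1, 0, 0, -1, -1)ᵀ
v_2 = (1, 0, 0, 0, 0)ᵀ

Let N = A − (6)·I. We want v_2 with N^2 v_2 = 0 but N^1 v_2 ≠ 0; then v_{j-1} := N · v_j for j = 2, …, 2.

Pick v_2 = (1, 0, 0, 0, 0)ᵀ.
Then v_1 = N · v_2 = (-1, 0, 0, -1, -1)ᵀ.

Sanity check: (A − (6)·I) v_1 = (0, 0, 0, 0, 0)ᵀ = 0. ✓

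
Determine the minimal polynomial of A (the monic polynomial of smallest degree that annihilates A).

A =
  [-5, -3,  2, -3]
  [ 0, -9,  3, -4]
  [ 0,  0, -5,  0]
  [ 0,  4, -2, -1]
x^3 + 15*x^2 + 75*x + 125

The characteristic polynomial is χ_A(x) = (x + 5)^4, so the eigenvalues are known. The minimal polynomial is
  m_A(x) = Π_λ (x − λ)^{k_λ}
where k_λ is the size of the *largest* Jordan block for λ (equivalently, the smallest k with (A − λI)^k v = 0 for every generalised eigenvector v of λ).

  λ = -5: largest Jordan block has size 3, contributing (x + 5)^3

So m_A(x) = (x + 5)^3 = x^3 + 15*x^2 + 75*x + 125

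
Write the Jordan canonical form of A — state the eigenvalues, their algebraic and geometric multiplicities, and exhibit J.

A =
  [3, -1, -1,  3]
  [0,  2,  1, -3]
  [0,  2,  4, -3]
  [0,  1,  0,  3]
J_3(3) ⊕ J_1(3)

The characteristic polynomial is
  det(x·I − A) = x^4 - 12*x^3 + 54*x^2 - 108*x + 81 = (x - 3)^4

Eigenvalues and multiplicities (the geometric multiplicity of λ is n − rank(A − λI), which equals the number of Jordan blocks for λ):
  λ = 3: algebraic multiplicity = 4, geometric multiplicity = 2

Determining the block sizes for each eigenvalue:
  λ = 3: with am = 4 and gm = 2, the partition is not yet determined (e.g. several partitions of 4 into 2 parts exist). Let N = A − (3)·I. Computing rank(N^1) = 2, rank(N^2) = 1, rank(N^3) = 0; the number of blocks of size ≥ j is rank(N^{j−1}) − rank(N^j), giving [2, 1, 1]. So we have 1 block(s) of size 3, 1 block(s) of size 1 → block sizes [3, 1]

Assembling the blocks gives a Jordan form
J =
  [3, 1, 0, 0]
  [0, 3, 1, 0]
  [0, 0, 3, 0]
  [0, 0, 0, 3]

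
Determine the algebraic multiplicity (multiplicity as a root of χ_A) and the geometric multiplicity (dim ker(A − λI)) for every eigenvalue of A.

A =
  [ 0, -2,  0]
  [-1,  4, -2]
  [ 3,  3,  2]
λ = 2: alg = 3, geom = 1

Step 1 — factor the characteristic polynomial to read off the algebraic multiplicities:
  χ_A(x) = (x - 2)^3

Step 2 — compute geometric multiplicities via the rank-nullity identity g(λ) = n − rank(A − λI):
  rank(A − (2)·I) = 2, so dim ker(A − (2)·I) = n − 2 = 1

Summary:
  λ = 2: algebraic multiplicity = 3, geometric multiplicity = 1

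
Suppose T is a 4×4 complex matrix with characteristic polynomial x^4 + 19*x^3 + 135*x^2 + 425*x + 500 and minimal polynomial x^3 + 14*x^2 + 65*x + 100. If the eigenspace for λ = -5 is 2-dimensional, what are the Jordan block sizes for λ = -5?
Block sizes for λ = -5: [2, 1]

Step 1 — from the characteristic polynomial, algebraic multiplicity of λ = -5 is 3. From dim ker(T − (-5)·I) = 2, there are exactly 2 Jordan blocks for λ = -5.
Step 2 — from the minimal polynomial, the factor (x + 5)^2 tells us the largest block for λ = -5 has size 2.
Step 3 — with total size 3, 2 blocks, and largest block 2, the block sizes (in nonincreasing order) are [2, 1].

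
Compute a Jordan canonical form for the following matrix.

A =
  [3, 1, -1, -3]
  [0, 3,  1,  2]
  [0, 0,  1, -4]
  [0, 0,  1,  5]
J_2(3) ⊕ J_2(3)

The characteristic polynomial is
  det(x·I − A) = x^4 - 12*x^3 + 54*x^2 - 108*x + 81 = (x - 3)^4

Eigenvalues and multiplicities (the geometric multiplicity of λ is n − rank(A − λI), which equals the number of Jordan blocks for λ):
  λ = 3: algebraic multiplicity = 4, geometric multiplicity = 2

Determining the block sizes for each eigenvalue:
  λ = 3: with am = 4 and gm = 2, the partition is not yet determined (e.g. several partitions of 4 into 2 parts exist). Let N = A − (3)·I. Computing rank(N^1) = 2, rank(N^2) = 0; the number of blocks of size ≥ j is rank(N^{j−1}) − rank(N^j), giving [2, 2]. So we have 2 block(s) of size 2 → block sizes [2, 2]

Assembling the blocks gives a Jordan form
J =
  [3, 1, 0, 0]
  [0, 3, 0, 0]
  [0, 0, 3, 1]
  [0, 0, 0, 3]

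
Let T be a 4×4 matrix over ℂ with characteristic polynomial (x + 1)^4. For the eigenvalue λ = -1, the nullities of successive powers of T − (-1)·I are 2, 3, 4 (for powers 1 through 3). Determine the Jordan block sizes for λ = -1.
Block sizes for λ = -1: [3, 1]

From the dimensions of kernels of powers, the number of Jordan blocks of size at least j is d_j − d_{j−1} where d_j = dim ker(N^j) (with d_0 = 0). Computing the differences gives [2, 1, 1].
The number of blocks of size exactly k is (#blocks of size ≥ k) − (#blocks of size ≥ k + 1), so the partition is: 1 block(s) of size 1, 1 block(s) of size 3.
In nonincreasing order the block sizes are [3, 1].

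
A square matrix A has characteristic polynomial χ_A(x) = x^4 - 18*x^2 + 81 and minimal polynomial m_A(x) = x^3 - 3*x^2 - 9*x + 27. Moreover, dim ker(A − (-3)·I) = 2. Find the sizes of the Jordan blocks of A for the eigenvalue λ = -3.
Block sizes for λ = -3: [1, 1]

Step 1 — from the characteristic polynomial, algebraic multiplicity of λ = -3 is 2. From dim ker(A − (-3)·I) = 2, there are exactly 2 Jordan blocks for λ = -3.
Step 2 — from the minimal polynomial, the factor (x + 3) tells us the largest block for λ = -3 has size 1.
Step 3 — with total size 2, 2 blocks, and largest block 1, the block sizes (in nonincreasing order) are [1, 1].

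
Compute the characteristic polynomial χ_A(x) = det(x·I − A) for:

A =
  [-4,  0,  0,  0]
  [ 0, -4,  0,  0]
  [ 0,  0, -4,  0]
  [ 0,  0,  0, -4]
x^4 + 16*x^3 + 96*x^2 + 256*x + 256

Expanding det(x·I − A) (e.g. by cofactor expansion or by noting that A is similar to its Jordan form J, which has the same characteristic polynomial as A) gives
  χ_A(x) = x^4 + 16*x^3 + 96*x^2 + 256*x + 256
which factors as (x + 4)^4. The eigenvalues (with algebraic multiplicities) are λ = -4 with multiplicity 4.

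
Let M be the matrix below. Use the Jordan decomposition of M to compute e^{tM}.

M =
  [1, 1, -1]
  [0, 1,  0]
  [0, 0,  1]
e^{tM} =
  [exp(t), t*exp(t), -t*exp(t)]
  [0, exp(t), 0]
  [0, 0, exp(t)]

Strategy: write M = P · J · P⁻¹ where J is a Jordan canonical form, so e^{tM} = P · e^{tJ} · P⁻¹, and e^{tJ} can be computed block-by-block.

M has Jordan form
J =
  [1, 1, 0]
  [0, 1, 0]
  [0, 0, 1]
(up to reordering of blocks).

Per-block formulas:
  For a 1×1 block at λ = 1: exp(t · [1]) = [e^(1t)].
  For a 2×2 Jordan block J_2(1): exp(t · J_2(1)) = e^(1t)·(I + t·N), where N is the 2×2 nilpotent shift.

After assembling e^{tJ} and conjugating by P, we get:

e^{tM} =
  [exp(t), t*exp(t), -t*exp(t)]
  [0, exp(t), 0]
  [0, 0, exp(t)]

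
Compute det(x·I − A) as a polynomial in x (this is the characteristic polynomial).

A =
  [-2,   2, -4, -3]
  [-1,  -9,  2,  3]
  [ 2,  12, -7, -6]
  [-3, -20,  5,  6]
x^4 + 12*x^3 + 54*x^2 + 108*x + 81

Expanding det(x·I − A) (e.g. by cofactor expansion or by noting that A is similar to its Jordan form J, which has the same characteristic polynomial as A) gives
  χ_A(x) = x^4 + 12*x^3 + 54*x^2 + 108*x + 81
which factors as (x + 3)^4. The eigenvalues (with algebraic multiplicities) are λ = -3 with multiplicity 4.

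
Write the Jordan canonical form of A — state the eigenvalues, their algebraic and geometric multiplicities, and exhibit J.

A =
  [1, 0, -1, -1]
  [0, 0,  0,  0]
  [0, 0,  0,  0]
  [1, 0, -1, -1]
J_2(0) ⊕ J_1(0) ⊕ J_1(0)

The characteristic polynomial is
  det(x·I − A) = x^4

Eigenvalues and multiplicities (the geometric multiplicity of λ is n − rank(A − λI), which equals the number of Jordan blocks for λ):
  λ = 0: algebraic multiplicity = 4, geometric multiplicity = 3

Determining the block sizes for each eigenvalue:
  λ = 0: 3 blocks summing to 4 forces exactly one block of size 2 and the rest size 1 → block sizes [2, 1, 1]

Assembling the blocks gives a Jordan form
J =
  [0, 1, 0, 0]
  [0, 0, 0, 0]
  [0, 0, 0, 0]
  [0, 0, 0, 0]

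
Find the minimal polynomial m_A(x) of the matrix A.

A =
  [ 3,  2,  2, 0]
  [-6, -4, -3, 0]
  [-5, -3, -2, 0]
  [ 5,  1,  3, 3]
x^4 - 6*x^2 - 8*x - 3

The characteristic polynomial is χ_A(x) = (x - 3)*(x + 1)^3, so the eigenvalues are known. The minimal polynomial is
  m_A(x) = Π_λ (x − λ)^{k_λ}
where k_λ is the size of the *largest* Jordan block for λ (equivalently, the smallest k with (A − λI)^k v = 0 for every generalised eigenvector v of λ).

  λ = -1: largest Jordan block has size 3, contributing (x + 1)^3
  λ = 3: largest Jordan block has size 1, contributing (x − 3)

So m_A(x) = (x - 3)*(x + 1)^3 = x^4 - 6*x^2 - 8*x - 3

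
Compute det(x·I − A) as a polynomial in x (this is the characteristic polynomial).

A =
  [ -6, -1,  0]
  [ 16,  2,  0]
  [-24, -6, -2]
x^3 + 6*x^2 + 12*x + 8

Expanding det(x·I − A) (e.g. by cofactor expansion or by noting that A is similar to its Jordan form J, which has the same characteristic polynomial as A) gives
  χ_A(x) = x^3 + 6*x^2 + 12*x + 8
which factors as (x + 2)^3. The eigenvalues (with algebraic multiplicities) are λ = -2 with multiplicity 3.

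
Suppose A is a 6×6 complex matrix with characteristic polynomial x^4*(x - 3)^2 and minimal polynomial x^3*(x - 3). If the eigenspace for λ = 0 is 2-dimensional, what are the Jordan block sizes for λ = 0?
Block sizes for λ = 0: [3, 1]

Step 1 — from the characteristic polynomial, algebraic multiplicity of λ = 0 is 4. From dim ker(A − (0)·I) = 2, there are exactly 2 Jordan blocks for λ = 0.
Step 2 — from the minimal polynomial, the factor (x − 0)^3 tells us the largest block for λ = 0 has size 3.
Step 3 — with total size 4, 2 blocks, and largest block 3, the block sizes (in nonincreasing order) are [3, 1].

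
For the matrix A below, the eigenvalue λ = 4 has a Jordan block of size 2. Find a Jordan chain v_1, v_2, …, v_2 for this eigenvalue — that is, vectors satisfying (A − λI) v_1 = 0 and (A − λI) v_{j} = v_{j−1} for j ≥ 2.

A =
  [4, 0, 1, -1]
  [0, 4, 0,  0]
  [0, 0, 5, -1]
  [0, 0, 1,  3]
A Jordan chain for λ = 4 of length 2:
v_1 = (1, 0, 1, 1)ᵀ
v_2 = (0, 0, 1, 0)ᵀ

Let N = A − (4)·I. We want v_2 with N^2 v_2 = 0 but N^1 v_2 ≠ 0; then v_{j-1} := N · v_j for j = 2, …, 2.

Pick v_2 = (0, 0, 1, 0)ᵀ.
Then v_1 = N · v_2 = (1, 0, 1, 1)ᵀ.

Sanity check: (A − (4)·I) v_1 = (0, 0, 0, 0)ᵀ = 0. ✓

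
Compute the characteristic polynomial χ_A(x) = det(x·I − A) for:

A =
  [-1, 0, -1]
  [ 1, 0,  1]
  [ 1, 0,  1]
x^3

Expanding det(x·I − A) (e.g. by cofactor expansion or by noting that A is similar to its Jordan form J, which has the same characteristic polynomial as A) gives
  χ_A(x) = x^3
which factors as x^3. The eigenvalues (with algebraic multiplicities) are λ = 0 with multiplicity 3.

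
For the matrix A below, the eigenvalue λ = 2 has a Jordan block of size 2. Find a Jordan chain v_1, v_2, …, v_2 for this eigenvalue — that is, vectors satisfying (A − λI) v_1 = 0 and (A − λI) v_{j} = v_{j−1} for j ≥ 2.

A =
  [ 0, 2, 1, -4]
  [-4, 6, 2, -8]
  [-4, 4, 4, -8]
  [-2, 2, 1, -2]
A Jordan chain for λ = 2 of length 2:
v_1 = (-2, -4, -4, -2)ᵀ
v_2 = (1, 0, 0, 0)ᵀ

Let N = A − (2)·I. We want v_2 with N^2 v_2 = 0 but N^1 v_2 ≠ 0; then v_{j-1} := N · v_j for j = 2, …, 2.

Pick v_2 = (1, 0, 0, 0)ᵀ.
Then v_1 = N · v_2 = (-2, -4, -4, -2)ᵀ.

Sanity check: (A − (2)·I) v_1 = (0, 0, 0, 0)ᵀ = 0. ✓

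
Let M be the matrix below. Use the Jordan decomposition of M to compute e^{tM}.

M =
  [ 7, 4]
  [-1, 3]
e^{tM} =
  [2*t*exp(5*t) + exp(5*t), 4*t*exp(5*t)]
  [-t*exp(5*t), -2*t*exp(5*t) + exp(5*t)]

Strategy: write M = P · J · P⁻¹ where J is a Jordan canonical form, so e^{tM} = P · e^{tJ} · P⁻¹, and e^{tJ} can be computed block-by-block.

M has Jordan form
J =
  [5, 1]
  [0, 5]
(up to reordering of blocks).

Per-block formulas:
  For a 2×2 Jordan block J_2(5): exp(t · J_2(5)) = e^(5t)·(I + t·N), where N is the 2×2 nilpotent shift.

After assembling e^{tJ} and conjugating by P, we get:

e^{tM} =
  [2*t*exp(5*t) + exp(5*t), 4*t*exp(5*t)]
  [-t*exp(5*t), -2*t*exp(5*t) + exp(5*t)]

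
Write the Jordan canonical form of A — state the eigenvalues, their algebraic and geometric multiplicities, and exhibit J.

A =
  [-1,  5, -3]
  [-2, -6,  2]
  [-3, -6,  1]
J_3(-2)

The characteristic polynomial is
  det(x·I − A) = x^3 + 6*x^2 + 12*x + 8 = (x + 2)^3

Eigenvalues and multiplicities (the geometric multiplicity of λ is n − rank(A − λI), which equals the number of Jordan blocks for λ):
  λ = -2: algebraic multiplicity = 3, geometric multiplicity = 1

Determining the block sizes for each eigenvalue:
  λ = -2: one block (gm = 1), so the single block has size am = 3 → block sizes [3]

Assembling the blocks gives a Jordan form
J =
  [-2,  1,  0]
  [ 0, -2,  1]
  [ 0,  0, -2]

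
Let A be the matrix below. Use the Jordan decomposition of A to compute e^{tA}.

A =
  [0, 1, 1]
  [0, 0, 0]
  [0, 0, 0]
e^{tA} =
  [1, t, t]
  [0, 1, 0]
  [0, 0, 1]

Strategy: write A = P · J · P⁻¹ where J is a Jordan canonical form, so e^{tA} = P · e^{tJ} · P⁻¹, and e^{tJ} can be computed block-by-block.

A has Jordan form
J =
  [0, 1, 0]
  [0, 0, 0]
  [0, 0, 0]
(up to reordering of blocks).

Per-block formulas:
  For a 1×1 block at λ = 0: exp(t · [0]) = [e^(0t)].
  For a 2×2 Jordan block J_2(0): exp(t · J_2(0)) = e^(0t)·(I + t·N), where N is the 2×2 nilpotent shift.

After assembling e^{tJ} and conjugating by P, we get:

e^{tA} =
  [1, t, t]
  [0, 1, 0]
  [0, 0, 1]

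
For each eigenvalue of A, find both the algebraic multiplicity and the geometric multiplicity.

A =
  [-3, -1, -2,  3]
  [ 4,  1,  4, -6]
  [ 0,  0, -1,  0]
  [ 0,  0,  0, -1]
λ = -1: alg = 4, geom = 3

Step 1 — factor the characteristic polynomial to read off the algebraic multiplicities:
  χ_A(x) = (x + 1)^4

Step 2 — compute geometric multiplicities via the rank-nullity identity g(λ) = n − rank(A − λI):
  rank(A − (-1)·I) = 1, so dim ker(A − (-1)·I) = n − 1 = 3

Summary:
  λ = -1: algebraic multiplicity = 4, geometric multiplicity = 3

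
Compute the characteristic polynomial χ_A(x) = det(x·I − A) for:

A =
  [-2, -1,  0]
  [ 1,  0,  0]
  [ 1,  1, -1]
x^3 + 3*x^2 + 3*x + 1

Expanding det(x·I − A) (e.g. by cofactor expansion or by noting that A is similar to its Jordan form J, which has the same characteristic polynomial as A) gives
  χ_A(x) = x^3 + 3*x^2 + 3*x + 1
which factors as (x + 1)^3. The eigenvalues (with algebraic multiplicities) are λ = -1 with multiplicity 3.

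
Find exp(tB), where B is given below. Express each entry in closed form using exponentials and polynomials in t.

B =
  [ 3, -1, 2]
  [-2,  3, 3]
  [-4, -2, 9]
e^{tB} =
  [-t^2*exp(5*t) - 2*t*exp(5*t) + exp(5*t), -t*exp(5*t), t^2*exp(5*t)/2 + 2*t*exp(5*t)]
  [-2*t^2*exp(5*t) - 2*t*exp(5*t), -2*t*exp(5*t) + exp(5*t), t^2*exp(5*t) + 3*t*exp(5*t)]
  [-2*t^2*exp(5*t) - 4*t*exp(5*t), -2*t*exp(5*t), t^2*exp(5*t) + 4*t*exp(5*t) + exp(5*t)]

Strategy: write B = P · J · P⁻¹ where J is a Jordan canonical form, so e^{tB} = P · e^{tJ} · P⁻¹, and e^{tJ} can be computed block-by-block.

B has Jordan form
J =
  [5, 1, 0]
  [0, 5, 1]
  [0, 0, 5]
(up to reordering of blocks).

Per-block formulas:
  For a 3×3 Jordan block J_3(5): exp(t · J_3(5)) = e^(5t)·(I + t·N + (t^2/2)·N^2), where N is the 3×3 nilpotent shift.

After assembling e^{tJ} and conjugating by P, we get:

e^{tB} =
  [-t^2*exp(5*t) - 2*t*exp(5*t) + exp(5*t), -t*exp(5*t), t^2*exp(5*t)/2 + 2*t*exp(5*t)]
  [-2*t^2*exp(5*t) - 2*t*exp(5*t), -2*t*exp(5*t) + exp(5*t), t^2*exp(5*t) + 3*t*exp(5*t)]
  [-2*t^2*exp(5*t) - 4*t*exp(5*t), -2*t*exp(5*t), t^2*exp(5*t) + 4*t*exp(5*t) + exp(5*t)]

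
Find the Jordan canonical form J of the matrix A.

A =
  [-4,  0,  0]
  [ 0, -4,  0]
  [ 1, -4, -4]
J_2(-4) ⊕ J_1(-4)

The characteristic polynomial is
  det(x·I − A) = x^3 + 12*x^2 + 48*x + 64 = (x + 4)^3

Eigenvalues and multiplicities (the geometric multiplicity of λ is n − rank(A − λI), which equals the number of Jordan blocks for λ):
  λ = -4: algebraic multiplicity = 3, geometric multiplicity = 2

Determining the block sizes for each eigenvalue:
  λ = -4: 2 blocks summing to 3 forces exactly one block of size 2 and the rest size 1 → block sizes [2, 1]

Assembling the blocks gives a Jordan form
J =
  [-4,  1,  0]
  [ 0, -4,  0]
  [ 0,  0, -4]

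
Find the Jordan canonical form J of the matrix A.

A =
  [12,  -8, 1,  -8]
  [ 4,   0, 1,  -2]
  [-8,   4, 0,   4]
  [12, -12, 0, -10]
J_1(-4) ⊕ J_2(2) ⊕ J_1(2)

The characteristic polynomial is
  det(x·I − A) = x^4 - 2*x^3 - 12*x^2 + 40*x - 32 = (x - 2)^3*(x + 4)

Eigenvalues and multiplicities (the geometric multiplicity of λ is n − rank(A − λI), which equals the number of Jordan blocks for λ):
  λ = -4: algebraic multiplicity = 1, geometric multiplicity = 1
  λ = 2: algebraic multiplicity = 3, geometric multiplicity = 2

Determining the block sizes for each eigenvalue:
  λ = -4: one block (gm = 1), so the single block has size am = 1 → block sizes [1]
  λ = 2: 2 blocks summing to 3 forces exactly one block of size 2 and the rest size 1 → block sizes [2, 1]

Assembling the blocks gives a Jordan form
J =
  [-4, 0, 0, 0]
  [ 0, 2, 1, 0]
  [ 0, 0, 2, 0]
  [ 0, 0, 0, 2]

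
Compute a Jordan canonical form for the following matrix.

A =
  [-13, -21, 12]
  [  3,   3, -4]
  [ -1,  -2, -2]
J_3(-4)

The characteristic polynomial is
  det(x·I − A) = x^3 + 12*x^2 + 48*x + 64 = (x + 4)^3

Eigenvalues and multiplicities (the geometric multiplicity of λ is n − rank(A − λI), which equals the number of Jordan blocks for λ):
  λ = -4: algebraic multiplicity = 3, geometric multiplicity = 1

Determining the block sizes for each eigenvalue:
  λ = -4: one block (gm = 1), so the single block has size am = 3 → block sizes [3]

Assembling the blocks gives a Jordan form
J =
  [-4,  1,  0]
  [ 0, -4,  1]
  [ 0,  0, -4]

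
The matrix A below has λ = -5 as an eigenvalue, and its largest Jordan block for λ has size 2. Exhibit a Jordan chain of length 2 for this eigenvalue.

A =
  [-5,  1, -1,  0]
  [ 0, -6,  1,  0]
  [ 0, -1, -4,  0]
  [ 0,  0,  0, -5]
A Jordan chain for λ = -5 of length 2:
v_1 = (1, -1, -1, 0)ᵀ
v_2 = (0, 1, 0, 0)ᵀ

Let N = A − (-5)·I. We want v_2 with N^2 v_2 = 0 but N^1 v_2 ≠ 0; then v_{j-1} := N · v_j for j = 2, …, 2.

Pick v_2 = (0, 1, 0, 0)ᵀ.
Then v_1 = N · v_2 = (1, -1, -1, 0)ᵀ.

Sanity check: (A − (-5)·I) v_1 = (0, 0, 0, 0)ᵀ = 0. ✓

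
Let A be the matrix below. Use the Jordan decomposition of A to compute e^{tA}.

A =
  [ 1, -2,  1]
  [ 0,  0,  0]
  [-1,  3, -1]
e^{tA} =
  [t + 1, t^2/2 - 2*t, t]
  [0, 1, 0]
  [-t, -t^2/2 + 3*t, 1 - t]

Strategy: write A = P · J · P⁻¹ where J is a Jordan canonical form, so e^{tA} = P · e^{tJ} · P⁻¹, and e^{tJ} can be computed block-by-block.

A has Jordan form
J =
  [0, 1, 0]
  [0, 0, 1]
  [0, 0, 0]
(up to reordering of blocks).

Per-block formulas:
  For a 3×3 Jordan block J_3(0): exp(t · J_3(0)) = e^(0t)·(I + t·N + (t^2/2)·N^2), where N is the 3×3 nilpotent shift.

After assembling e^{tJ} and conjugating by P, we get:

e^{tA} =
  [t + 1, t^2/2 - 2*t, t]
  [0, 1, 0]
  [-t, -t^2/2 + 3*t, 1 - t]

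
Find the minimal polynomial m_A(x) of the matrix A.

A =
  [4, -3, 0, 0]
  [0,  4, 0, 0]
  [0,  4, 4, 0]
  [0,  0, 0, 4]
x^2 - 8*x + 16

The characteristic polynomial is χ_A(x) = (x - 4)^4, so the eigenvalues are known. The minimal polynomial is
  m_A(x) = Π_λ (x − λ)^{k_λ}
where k_λ is the size of the *largest* Jordan block for λ (equivalently, the smallest k with (A − λI)^k v = 0 for every generalised eigenvector v of λ).

  λ = 4: largest Jordan block has size 2, contributing (x − 4)^2

So m_A(x) = (x - 4)^2 = x^2 - 8*x + 16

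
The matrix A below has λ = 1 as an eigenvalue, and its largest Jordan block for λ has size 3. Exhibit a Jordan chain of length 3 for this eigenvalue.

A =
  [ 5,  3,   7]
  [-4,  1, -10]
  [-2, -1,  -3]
A Jordan chain for λ = 1 of length 3:
v_1 = (-10, 4, 4)ᵀ
v_2 = (4, -4, -2)ᵀ
v_3 = (1, 0, 0)ᵀ

Let N = A − (1)·I. We want v_3 with N^3 v_3 = 0 but N^2 v_3 ≠ 0; then v_{j-1} := N · v_j for j = 3, …, 2.

Pick v_3 = (1, 0, 0)ᵀ.
Then v_2 = N · v_3 = (4, -4, -2)ᵀ.
Then v_1 = N · v_2 = (-10, 4, 4)ᵀ.

Sanity check: (A − (1)·I) v_1 = (0, 0, 0)ᵀ = 0. ✓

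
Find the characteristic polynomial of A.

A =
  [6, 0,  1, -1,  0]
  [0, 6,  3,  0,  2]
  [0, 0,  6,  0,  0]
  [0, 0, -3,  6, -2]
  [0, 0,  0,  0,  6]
x^5 - 30*x^4 + 360*x^3 - 2160*x^2 + 6480*x - 7776

Expanding det(x·I − A) (e.g. by cofactor expansion or by noting that A is similar to its Jordan form J, which has the same characteristic polynomial as A) gives
  χ_A(x) = x^5 - 30*x^4 + 360*x^3 - 2160*x^2 + 6480*x - 7776
which factors as (x - 6)^5. The eigenvalues (with algebraic multiplicities) are λ = 6 with multiplicity 5.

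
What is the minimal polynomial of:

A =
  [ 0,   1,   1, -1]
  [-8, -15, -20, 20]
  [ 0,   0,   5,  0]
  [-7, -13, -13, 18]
x^3 - 3*x^2 - 9*x - 5

The characteristic polynomial is χ_A(x) = (x - 5)^2*(x + 1)^2, so the eigenvalues are known. The minimal polynomial is
  m_A(x) = Π_λ (x − λ)^{k_λ}
where k_λ is the size of the *largest* Jordan block for λ (equivalently, the smallest k with (A − λI)^k v = 0 for every generalised eigenvector v of λ).

  λ = -1: largest Jordan block has size 2, contributing (x + 1)^2
  λ = 5: largest Jordan block has size 1, contributing (x − 5)

So m_A(x) = (x - 5)*(x + 1)^2 = x^3 - 3*x^2 - 9*x - 5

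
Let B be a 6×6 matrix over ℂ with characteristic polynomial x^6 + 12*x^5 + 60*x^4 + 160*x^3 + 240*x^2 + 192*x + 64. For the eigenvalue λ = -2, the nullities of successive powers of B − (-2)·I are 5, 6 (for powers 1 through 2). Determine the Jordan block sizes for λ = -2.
Block sizes for λ = -2: [2, 1, 1, 1, 1]

From the dimensions of kernels of powers, the number of Jordan blocks of size at least j is d_j − d_{j−1} where d_j = dim ker(N^j) (with d_0 = 0). Computing the differences gives [5, 1].
The number of blocks of size exactly k is (#blocks of size ≥ k) − (#blocks of size ≥ k + 1), so the partition is: 4 block(s) of size 1, 1 block(s) of size 2.
In nonincreasing order the block sizes are [2, 1, 1, 1, 1].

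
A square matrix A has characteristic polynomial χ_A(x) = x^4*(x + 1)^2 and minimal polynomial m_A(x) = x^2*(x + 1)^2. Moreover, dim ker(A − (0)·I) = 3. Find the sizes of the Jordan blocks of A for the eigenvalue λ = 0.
Block sizes for λ = 0: [2, 1, 1]

Step 1 — from the characteristic polynomial, algebraic multiplicity of λ = 0 is 4. From dim ker(A − (0)·I) = 3, there are exactly 3 Jordan blocks for λ = 0.
Step 2 — from the minimal polynomial, the factor (x − 0)^2 tells us the largest block for λ = 0 has size 2.
Step 3 — with total size 4, 3 blocks, and largest block 2, the block sizes (in nonincreasing order) are [2, 1, 1].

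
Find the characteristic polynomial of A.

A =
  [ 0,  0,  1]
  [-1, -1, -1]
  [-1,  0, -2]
x^3 + 3*x^2 + 3*x + 1

Expanding det(x·I − A) (e.g. by cofactor expansion or by noting that A is similar to its Jordan form J, which has the same characteristic polynomial as A) gives
  χ_A(x) = x^3 + 3*x^2 + 3*x + 1
which factors as (x + 1)^3. The eigenvalues (with algebraic multiplicities) are λ = -1 with multiplicity 3.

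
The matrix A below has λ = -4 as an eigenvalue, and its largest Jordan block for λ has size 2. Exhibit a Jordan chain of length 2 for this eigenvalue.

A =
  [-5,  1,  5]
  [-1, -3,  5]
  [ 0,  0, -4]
A Jordan chain for λ = -4 of length 2:
v_1 = (-1, -1, 0)ᵀ
v_2 = (1, 0, 0)ᵀ

Let N = A − (-4)·I. We want v_2 with N^2 v_2 = 0 but N^1 v_2 ≠ 0; then v_{j-1} := N · v_j for j = 2, …, 2.

Pick v_2 = (1, 0, 0)ᵀ.
Then v_1 = N · v_2 = (-1, -1, 0)ᵀ.

Sanity check: (A − (-4)·I) v_1 = (0, 0, 0)ᵀ = 0. ✓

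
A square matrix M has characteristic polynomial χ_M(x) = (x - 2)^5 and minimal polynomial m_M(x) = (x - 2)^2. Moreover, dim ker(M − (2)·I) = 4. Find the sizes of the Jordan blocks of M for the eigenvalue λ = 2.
Block sizes for λ = 2: [2, 1, 1, 1]

Step 1 — from the characteristic polynomial, algebraic multiplicity of λ = 2 is 5. From dim ker(M − (2)·I) = 4, there are exactly 4 Jordan blocks for λ = 2.
Step 2 — from the minimal polynomial, the factor (x − 2)^2 tells us the largest block for λ = 2 has size 2.
Step 3 — with total size 5, 4 blocks, and largest block 2, the block sizes (in nonincreasing order) are [2, 1, 1, 1].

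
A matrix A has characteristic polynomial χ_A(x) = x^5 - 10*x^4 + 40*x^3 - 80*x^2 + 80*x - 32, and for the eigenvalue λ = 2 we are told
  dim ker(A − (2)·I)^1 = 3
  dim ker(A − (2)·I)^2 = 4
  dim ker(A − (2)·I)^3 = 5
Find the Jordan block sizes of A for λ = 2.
Block sizes for λ = 2: [3, 1, 1]

From the dimensions of kernels of powers, the number of Jordan blocks of size at least j is d_j − d_{j−1} where d_j = dim ker(N^j) (with d_0 = 0). Computing the differences gives [3, 1, 1].
The number of blocks of size exactly k is (#blocks of size ≥ k) − (#blocks of size ≥ k + 1), so the partition is: 2 block(s) of size 1, 1 block(s) of size 3.
In nonincreasing order the block sizes are [3, 1, 1].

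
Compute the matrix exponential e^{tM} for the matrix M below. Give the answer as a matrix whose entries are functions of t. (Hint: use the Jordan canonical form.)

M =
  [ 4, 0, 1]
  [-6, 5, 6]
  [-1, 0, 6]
e^{tM} =
  [-t*exp(5*t) + exp(5*t), 0, t*exp(5*t)]
  [-6*t*exp(5*t), exp(5*t), 6*t*exp(5*t)]
  [-t*exp(5*t), 0, t*exp(5*t) + exp(5*t)]

Strategy: write M = P · J · P⁻¹ where J is a Jordan canonical form, so e^{tM} = P · e^{tJ} · P⁻¹, and e^{tJ} can be computed block-by-block.

M has Jordan form
J =
  [5, 1, 0]
  [0, 5, 0]
  [0, 0, 5]
(up to reordering of blocks).

Per-block formulas:
  For a 1×1 block at λ = 5: exp(t · [5]) = [e^(5t)].
  For a 2×2 Jordan block J_2(5): exp(t · J_2(5)) = e^(5t)·(I + t·N), where N is the 2×2 nilpotent shift.

After assembling e^{tJ} and conjugating by P, we get:

e^{tM} =
  [-t*exp(5*t) + exp(5*t), 0, t*exp(5*t)]
  [-6*t*exp(5*t), exp(5*t), 6*t*exp(5*t)]
  [-t*exp(5*t), 0, t*exp(5*t) + exp(5*t)]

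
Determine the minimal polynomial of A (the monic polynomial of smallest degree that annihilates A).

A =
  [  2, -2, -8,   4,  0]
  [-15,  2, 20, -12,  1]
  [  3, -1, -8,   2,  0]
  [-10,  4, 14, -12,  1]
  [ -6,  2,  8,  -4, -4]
x^3 + 12*x^2 + 48*x + 64

The characteristic polynomial is χ_A(x) = (x + 4)^5, so the eigenvalues are known. The minimal polynomial is
  m_A(x) = Π_λ (x − λ)^{k_λ}
where k_λ is the size of the *largest* Jordan block for λ (equivalently, the smallest k with (A − λI)^k v = 0 for every generalised eigenvector v of λ).

  λ = -4: largest Jordan block has size 3, contributing (x + 4)^3

So m_A(x) = (x + 4)^3 = x^3 + 12*x^2 + 48*x + 64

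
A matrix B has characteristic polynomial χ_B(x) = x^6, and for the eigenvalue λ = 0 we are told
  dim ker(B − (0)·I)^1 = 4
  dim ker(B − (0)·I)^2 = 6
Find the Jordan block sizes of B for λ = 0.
Block sizes for λ = 0: [2, 2, 1, 1]

From the dimensions of kernels of powers, the number of Jordan blocks of size at least j is d_j − d_{j−1} where d_j = dim ker(N^j) (with d_0 = 0). Computing the differences gives [4, 2].
The number of blocks of size exactly k is (#blocks of size ≥ k) − (#blocks of size ≥ k + 1), so the partition is: 2 block(s) of size 1, 2 block(s) of size 2.
In nonincreasing order the block sizes are [2, 2, 1, 1].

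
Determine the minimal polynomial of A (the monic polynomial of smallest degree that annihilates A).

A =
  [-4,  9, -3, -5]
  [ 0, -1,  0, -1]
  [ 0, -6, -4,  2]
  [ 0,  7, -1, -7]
x^3 + 12*x^2 + 48*x + 64

The characteristic polynomial is χ_A(x) = (x + 4)^4, so the eigenvalues are known. The minimal polynomial is
  m_A(x) = Π_λ (x − λ)^{k_λ}
where k_λ is the size of the *largest* Jordan block for λ (equivalently, the smallest k with (A − λI)^k v = 0 for every generalised eigenvector v of λ).

  λ = -4: largest Jordan block has size 3, contributing (x + 4)^3

So m_A(x) = (x + 4)^3 = x^3 + 12*x^2 + 48*x + 64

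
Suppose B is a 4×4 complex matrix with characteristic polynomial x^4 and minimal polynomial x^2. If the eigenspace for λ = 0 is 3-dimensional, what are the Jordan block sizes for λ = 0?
Block sizes for λ = 0: [2, 1, 1]

Step 1 — from the characteristic polynomial, algebraic multiplicity of λ = 0 is 4. From dim ker(B − (0)·I) = 3, there are exactly 3 Jordan blocks for λ = 0.
Step 2 — from the minimal polynomial, the factor (x − 0)^2 tells us the largest block for λ = 0 has size 2.
Step 3 — with total size 4, 3 blocks, and largest block 2, the block sizes (in nonincreasing order) are [2, 1, 1].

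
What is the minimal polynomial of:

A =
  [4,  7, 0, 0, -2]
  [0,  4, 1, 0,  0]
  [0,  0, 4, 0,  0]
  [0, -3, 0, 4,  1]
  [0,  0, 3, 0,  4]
x^3 - 12*x^2 + 48*x - 64

The characteristic polynomial is χ_A(x) = (x - 4)^5, so the eigenvalues are known. The minimal polynomial is
  m_A(x) = Π_λ (x − λ)^{k_λ}
where k_λ is the size of the *largest* Jordan block for λ (equivalently, the smallest k with (A − λI)^k v = 0 for every generalised eigenvector v of λ).

  λ = 4: largest Jordan block has size 3, contributing (x − 4)^3

So m_A(x) = (x - 4)^3 = x^3 - 12*x^2 + 48*x - 64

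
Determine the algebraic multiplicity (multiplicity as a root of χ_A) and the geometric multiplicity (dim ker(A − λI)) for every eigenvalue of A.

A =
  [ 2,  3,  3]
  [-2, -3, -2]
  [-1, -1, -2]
λ = -1: alg = 3, geom = 2

Step 1 — factor the characteristic polynomial to read off the algebraic multiplicities:
  χ_A(x) = (x + 1)^3

Step 2 — compute geometric multiplicities via the rank-nullity identity g(λ) = n − rank(A − λI):
  rank(A − (-1)·I) = 1, so dim ker(A − (-1)·I) = n − 1 = 2

Summary:
  λ = -1: algebraic multiplicity = 3, geometric multiplicity = 2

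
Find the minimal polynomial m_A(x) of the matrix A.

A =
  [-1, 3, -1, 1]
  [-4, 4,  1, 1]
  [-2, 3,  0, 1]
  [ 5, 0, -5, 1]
x^3 - 3*x^2 + 3*x - 1

The characteristic polynomial is χ_A(x) = (x - 1)^4, so the eigenvalues are known. The minimal polynomial is
  m_A(x) = Π_λ (x − λ)^{k_λ}
where k_λ is the size of the *largest* Jordan block for λ (equivalently, the smallest k with (A − λI)^k v = 0 for every generalised eigenvector v of λ).

  λ = 1: largest Jordan block has size 3, contributing (x − 1)^3

So m_A(x) = (x - 1)^3 = x^3 - 3*x^2 + 3*x - 1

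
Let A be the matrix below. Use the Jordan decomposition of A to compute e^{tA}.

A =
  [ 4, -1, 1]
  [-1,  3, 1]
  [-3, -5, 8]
e^{tA} =
  [-t^2*exp(5*t)/2 - t*exp(5*t) + exp(5*t), -t^2*exp(5*t) - t*exp(5*t), t^2*exp(5*t)/2 + t*exp(5*t)]
  [-t*exp(5*t), -2*t*exp(5*t) + exp(5*t), t*exp(5*t)]
  [-t^2*exp(5*t)/2 - 3*t*exp(5*t), -t^2*exp(5*t) - 5*t*exp(5*t), t^2*exp(5*t)/2 + 3*t*exp(5*t) + exp(5*t)]

Strategy: write A = P · J · P⁻¹ where J is a Jordan canonical form, so e^{tA} = P · e^{tJ} · P⁻¹, and e^{tJ} can be computed block-by-block.

A has Jordan form
J =
  [5, 1, 0]
  [0, 5, 1]
  [0, 0, 5]
(up to reordering of blocks).

Per-block formulas:
  For a 3×3 Jordan block J_3(5): exp(t · J_3(5)) = e^(5t)·(I + t·N + (t^2/2)·N^2), where N is the 3×3 nilpotent shift.

After assembling e^{tJ} and conjugating by P, we get:

e^{tA} =
  [-t^2*exp(5*t)/2 - t*exp(5*t) + exp(5*t), -t^2*exp(5*t) - t*exp(5*t), t^2*exp(5*t)/2 + t*exp(5*t)]
  [-t*exp(5*t), -2*t*exp(5*t) + exp(5*t), t*exp(5*t)]
  [-t^2*exp(5*t)/2 - 3*t*exp(5*t), -t^2*exp(5*t) - 5*t*exp(5*t), t^2*exp(5*t)/2 + 3*t*exp(5*t) + exp(5*t)]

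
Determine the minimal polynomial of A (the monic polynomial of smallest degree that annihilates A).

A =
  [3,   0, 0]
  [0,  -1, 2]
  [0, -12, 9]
x^2 - 8*x + 15

The characteristic polynomial is χ_A(x) = (x - 5)*(x - 3)^2, so the eigenvalues are known. The minimal polynomial is
  m_A(x) = Π_λ (x − λ)^{k_λ}
where k_λ is the size of the *largest* Jordan block for λ (equivalently, the smallest k with (A − λI)^k v = 0 for every generalised eigenvector v of λ).

  λ = 3: largest Jordan block has size 1, contributing (x − 3)
  λ = 5: largest Jordan block has size 1, contributing (x − 5)

So m_A(x) = (x - 5)*(x - 3) = x^2 - 8*x + 15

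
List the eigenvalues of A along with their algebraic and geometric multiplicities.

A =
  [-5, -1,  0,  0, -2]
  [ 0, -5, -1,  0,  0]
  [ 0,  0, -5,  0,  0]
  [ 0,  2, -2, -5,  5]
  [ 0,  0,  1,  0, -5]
λ = -5: alg = 5, geom = 2

Step 1 — factor the characteristic polynomial to read off the algebraic multiplicities:
  χ_A(x) = (x + 5)^5

Step 2 — compute geometric multiplicities via the rank-nullity identity g(λ) = n − rank(A − λI):
  rank(A − (-5)·I) = 3, so dim ker(A − (-5)·I) = n − 3 = 2

Summary:
  λ = -5: algebraic multiplicity = 5, geometric multiplicity = 2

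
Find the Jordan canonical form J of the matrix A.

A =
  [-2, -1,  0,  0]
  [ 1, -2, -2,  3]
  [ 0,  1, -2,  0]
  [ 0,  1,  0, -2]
J_3(-2) ⊕ J_1(-2)

The characteristic polynomial is
  det(x·I − A) = x^4 + 8*x^3 + 24*x^2 + 32*x + 16 = (x + 2)^4

Eigenvalues and multiplicities (the geometric multiplicity of λ is n − rank(A − λI), which equals the number of Jordan blocks for λ):
  λ = -2: algebraic multiplicity = 4, geometric multiplicity = 2

Determining the block sizes for each eigenvalue:
  λ = -2: with am = 4 and gm = 2, the partition is not yet determined (e.g. several partitions of 4 into 2 parts exist). Let N = A − (-2)·I. Computing rank(N^1) = 2, rank(N^2) = 1, rank(N^3) = 0; the number of blocks of size ≥ j is rank(N^{j−1}) − rank(N^j), giving [2, 1, 1]. So we have 1 block(s) of size 3, 1 block(s) of size 1 → block sizes [3, 1]

Assembling the blocks gives a Jordan form
J =
  [-2,  1,  0,  0]
  [ 0, -2,  1,  0]
  [ 0,  0, -2,  0]
  [ 0,  0,  0, -2]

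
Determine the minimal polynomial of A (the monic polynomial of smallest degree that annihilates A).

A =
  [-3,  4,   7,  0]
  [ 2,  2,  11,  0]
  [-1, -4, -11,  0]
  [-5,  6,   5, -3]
x^4 + 15*x^3 + 84*x^2 + 208*x + 192

The characteristic polynomial is χ_A(x) = (x + 3)*(x + 4)^3, so the eigenvalues are known. The minimal polynomial is
  m_A(x) = Π_λ (x − λ)^{k_λ}
where k_λ is the size of the *largest* Jordan block for λ (equivalently, the smallest k with (A − λI)^k v = 0 for every generalised eigenvector v of λ).

  λ = -4: largest Jordan block has size 3, contributing (x + 4)^3
  λ = -3: largest Jordan block has size 1, contributing (x + 3)

So m_A(x) = (x + 3)*(x + 4)^3 = x^4 + 15*x^3 + 84*x^2 + 208*x + 192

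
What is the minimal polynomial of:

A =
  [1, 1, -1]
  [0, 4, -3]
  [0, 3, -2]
x^2 - 2*x + 1

The characteristic polynomial is χ_A(x) = (x - 1)^3, so the eigenvalues are known. The minimal polynomial is
  m_A(x) = Π_λ (x − λ)^{k_λ}
where k_λ is the size of the *largest* Jordan block for λ (equivalently, the smallest k with (A − λI)^k v = 0 for every generalised eigenvector v of λ).

  λ = 1: largest Jordan block has size 2, contributing (x − 1)^2

So m_A(x) = (x - 1)^2 = x^2 - 2*x + 1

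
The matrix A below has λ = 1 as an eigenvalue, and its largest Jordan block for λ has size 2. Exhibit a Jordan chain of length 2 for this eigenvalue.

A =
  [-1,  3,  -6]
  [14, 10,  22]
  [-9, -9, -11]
A Jordan chain for λ = 1 of length 2:
v_1 = (-18, 6, 9)ᵀ
v_2 = (3, -4, 0)ᵀ

Let N = A − (1)·I. We want v_2 with N^2 v_2 = 0 but N^1 v_2 ≠ 0; then v_{j-1} := N · v_j for j = 2, …, 2.

Pick v_2 = (3, -4, 0)ᵀ.
Then v_1 = N · v_2 = (-18, 6, 9)ᵀ.

Sanity check: (A − (1)·I) v_1 = (0, 0, 0)ᵀ = 0. ✓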